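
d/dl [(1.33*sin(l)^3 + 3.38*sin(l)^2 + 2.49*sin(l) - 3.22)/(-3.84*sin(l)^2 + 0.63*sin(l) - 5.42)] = (-5.1072*sin(l)^4 + 1.6758*sin(l)^3 - 9.9348*sin(l)^2 - 61.3688*sin(l) - 11.4672)*cos(l)/(14.7456*sin(l)^4 - 4.8384*sin(l)^3 + 42.0225*sin(l)^2 - 6.8292*sin(l) + 29.3764)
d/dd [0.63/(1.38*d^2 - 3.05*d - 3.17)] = (1.9215 - 1.7388*d)/(-1.38*d^2 + 3.05*d + 3.17)^2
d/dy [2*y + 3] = 2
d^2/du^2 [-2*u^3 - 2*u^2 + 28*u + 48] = -12*u - 4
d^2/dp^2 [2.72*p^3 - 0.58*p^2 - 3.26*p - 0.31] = 16.32*p - 1.16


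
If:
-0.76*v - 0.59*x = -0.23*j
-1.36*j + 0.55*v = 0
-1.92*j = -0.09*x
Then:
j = 0.00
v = 0.00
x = 0.00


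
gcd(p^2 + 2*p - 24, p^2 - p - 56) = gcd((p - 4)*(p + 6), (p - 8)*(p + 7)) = 1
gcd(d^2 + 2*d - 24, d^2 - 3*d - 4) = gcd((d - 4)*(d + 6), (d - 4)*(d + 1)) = d - 4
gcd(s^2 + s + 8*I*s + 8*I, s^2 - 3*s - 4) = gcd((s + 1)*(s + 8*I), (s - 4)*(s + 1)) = s + 1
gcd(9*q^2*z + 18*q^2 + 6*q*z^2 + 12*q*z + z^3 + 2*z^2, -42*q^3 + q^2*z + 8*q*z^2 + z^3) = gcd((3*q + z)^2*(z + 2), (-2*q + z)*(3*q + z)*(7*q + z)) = 3*q + z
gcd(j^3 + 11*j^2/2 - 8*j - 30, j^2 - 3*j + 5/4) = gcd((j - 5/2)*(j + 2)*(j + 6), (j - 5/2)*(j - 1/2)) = j - 5/2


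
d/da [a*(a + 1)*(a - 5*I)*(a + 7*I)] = 4*a^3 + a^2*(3 + 6*I) + a*(70 + 4*I) + 35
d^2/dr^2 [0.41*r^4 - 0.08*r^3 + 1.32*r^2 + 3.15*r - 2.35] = 4.92*r^2 - 0.48*r + 2.64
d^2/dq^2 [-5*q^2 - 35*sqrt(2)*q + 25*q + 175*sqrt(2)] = -10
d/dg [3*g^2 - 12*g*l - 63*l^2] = 6*g - 12*l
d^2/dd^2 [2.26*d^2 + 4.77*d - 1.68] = 4.52000000000000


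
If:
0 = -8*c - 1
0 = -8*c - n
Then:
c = -1/8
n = 1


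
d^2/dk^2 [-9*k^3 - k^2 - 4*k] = -54*k - 2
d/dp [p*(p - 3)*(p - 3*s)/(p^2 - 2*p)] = (p^2 - 4*p - 3*s + 6)/(p^2 - 4*p + 4)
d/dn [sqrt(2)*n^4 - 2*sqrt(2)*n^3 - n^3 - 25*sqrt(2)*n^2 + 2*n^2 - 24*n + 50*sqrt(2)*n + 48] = 4*sqrt(2)*n^3 - 6*sqrt(2)*n^2 - 3*n^2 - 50*sqrt(2)*n + 4*n - 24 + 50*sqrt(2)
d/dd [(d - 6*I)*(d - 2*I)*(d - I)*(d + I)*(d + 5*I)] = 5*d^4 - 12*I*d^3 + 87*d^2 - 126*I*d + 28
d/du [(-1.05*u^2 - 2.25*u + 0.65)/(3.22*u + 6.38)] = (-3.381*u^2 - 13.398*u - 16.448)/(10.3684*u^2 + 41.0872*u + 40.7044)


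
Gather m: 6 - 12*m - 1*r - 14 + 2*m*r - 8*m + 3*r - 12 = m*(2*r - 20) + 2*r - 20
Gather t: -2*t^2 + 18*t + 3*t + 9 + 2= -2*t^2 + 21*t + 11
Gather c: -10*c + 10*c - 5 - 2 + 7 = 0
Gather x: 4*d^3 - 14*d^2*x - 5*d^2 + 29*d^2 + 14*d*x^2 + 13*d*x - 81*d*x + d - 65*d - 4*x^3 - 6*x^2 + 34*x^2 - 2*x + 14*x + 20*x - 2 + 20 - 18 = 4*d^3 + 24*d^2 - 64*d - 4*x^3 + x^2*(14*d + 28) + x*(-14*d^2 - 68*d + 32)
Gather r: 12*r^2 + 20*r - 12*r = 12*r^2 + 8*r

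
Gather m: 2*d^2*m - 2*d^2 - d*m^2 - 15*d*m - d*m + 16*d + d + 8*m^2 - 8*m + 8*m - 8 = -2*d^2 + 17*d + m^2*(8 - d) + m*(2*d^2 - 16*d) - 8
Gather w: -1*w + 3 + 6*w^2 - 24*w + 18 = 6*w^2 - 25*w + 21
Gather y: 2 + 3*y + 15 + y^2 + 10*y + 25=y^2 + 13*y + 42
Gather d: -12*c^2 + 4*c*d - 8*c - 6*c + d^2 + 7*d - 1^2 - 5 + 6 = -12*c^2 - 14*c + d^2 + d*(4*c + 7)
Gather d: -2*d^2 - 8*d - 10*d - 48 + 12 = -2*d^2 - 18*d - 36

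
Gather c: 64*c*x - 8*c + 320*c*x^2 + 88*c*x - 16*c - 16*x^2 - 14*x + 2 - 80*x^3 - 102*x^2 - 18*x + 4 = c*(320*x^2 + 152*x - 24) - 80*x^3 - 118*x^2 - 32*x + 6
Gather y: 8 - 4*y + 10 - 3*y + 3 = 21 - 7*y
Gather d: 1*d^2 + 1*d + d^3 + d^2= d^3 + 2*d^2 + d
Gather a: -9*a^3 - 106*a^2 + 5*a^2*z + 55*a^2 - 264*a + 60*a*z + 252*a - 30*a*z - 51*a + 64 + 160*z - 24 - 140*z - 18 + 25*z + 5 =-9*a^3 + a^2*(5*z - 51) + a*(30*z - 63) + 45*z + 27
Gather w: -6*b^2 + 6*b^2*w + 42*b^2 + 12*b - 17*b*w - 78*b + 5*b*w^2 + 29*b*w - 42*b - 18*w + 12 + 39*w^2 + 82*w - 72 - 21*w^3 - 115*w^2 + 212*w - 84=36*b^2 - 108*b - 21*w^3 + w^2*(5*b - 76) + w*(6*b^2 + 12*b + 276) - 144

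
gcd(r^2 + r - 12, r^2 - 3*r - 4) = 1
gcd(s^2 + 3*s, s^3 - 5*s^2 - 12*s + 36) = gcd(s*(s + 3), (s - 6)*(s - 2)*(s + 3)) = s + 3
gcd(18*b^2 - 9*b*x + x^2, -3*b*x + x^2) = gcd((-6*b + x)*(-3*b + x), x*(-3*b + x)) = -3*b + x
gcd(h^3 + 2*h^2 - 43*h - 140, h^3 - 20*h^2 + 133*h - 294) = h - 7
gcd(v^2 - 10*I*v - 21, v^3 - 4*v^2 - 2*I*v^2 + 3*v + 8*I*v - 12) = v - 3*I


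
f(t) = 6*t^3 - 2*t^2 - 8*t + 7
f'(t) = 18*t^2 - 4*t - 8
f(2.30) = 51.02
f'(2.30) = 78.02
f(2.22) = 45.03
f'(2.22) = 71.83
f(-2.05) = -36.70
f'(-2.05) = 75.84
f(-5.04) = -771.63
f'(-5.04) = 469.39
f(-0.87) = 8.50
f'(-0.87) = 9.10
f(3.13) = 146.35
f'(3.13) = 155.82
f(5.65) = 980.13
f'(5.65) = 544.00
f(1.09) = 3.67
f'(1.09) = 9.03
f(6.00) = 1183.00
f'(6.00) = 616.00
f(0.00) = 7.00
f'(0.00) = -8.00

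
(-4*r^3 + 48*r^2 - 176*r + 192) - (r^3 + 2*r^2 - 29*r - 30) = -5*r^3 + 46*r^2 - 147*r + 222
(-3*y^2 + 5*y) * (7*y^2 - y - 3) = -21*y^4 + 38*y^3 + 4*y^2 - 15*y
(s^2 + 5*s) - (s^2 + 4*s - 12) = s + 12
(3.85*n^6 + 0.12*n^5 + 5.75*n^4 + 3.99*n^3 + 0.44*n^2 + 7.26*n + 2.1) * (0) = 0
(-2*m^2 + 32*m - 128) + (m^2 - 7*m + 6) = -m^2 + 25*m - 122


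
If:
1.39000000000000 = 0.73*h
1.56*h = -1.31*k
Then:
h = 1.90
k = -2.27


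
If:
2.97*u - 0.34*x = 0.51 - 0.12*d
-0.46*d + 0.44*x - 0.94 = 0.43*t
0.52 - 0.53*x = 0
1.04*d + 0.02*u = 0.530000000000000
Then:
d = 0.50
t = -1.72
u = 0.26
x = 0.98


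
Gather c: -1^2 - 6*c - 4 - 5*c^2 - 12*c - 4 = -5*c^2 - 18*c - 9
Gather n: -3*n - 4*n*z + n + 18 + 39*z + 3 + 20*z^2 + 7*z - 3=n*(-4*z - 2) + 20*z^2 + 46*z + 18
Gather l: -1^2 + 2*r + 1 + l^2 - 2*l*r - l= l^2 + l*(-2*r - 1) + 2*r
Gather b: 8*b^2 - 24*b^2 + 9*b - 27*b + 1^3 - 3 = -16*b^2 - 18*b - 2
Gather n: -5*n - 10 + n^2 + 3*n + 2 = n^2 - 2*n - 8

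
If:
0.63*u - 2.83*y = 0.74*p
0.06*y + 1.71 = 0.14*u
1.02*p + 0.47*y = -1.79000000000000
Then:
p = -3.62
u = 13.95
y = 4.05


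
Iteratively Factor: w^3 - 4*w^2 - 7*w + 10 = (w - 1)*(w^2 - 3*w - 10) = (w - 5)*(w - 1)*(w + 2)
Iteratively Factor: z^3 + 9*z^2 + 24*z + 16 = (z + 4)*(z^2 + 5*z + 4) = (z + 4)^2*(z + 1)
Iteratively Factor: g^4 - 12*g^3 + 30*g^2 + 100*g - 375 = (g + 3)*(g^3 - 15*g^2 + 75*g - 125) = (g - 5)*(g + 3)*(g^2 - 10*g + 25) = (g - 5)^2*(g + 3)*(g - 5)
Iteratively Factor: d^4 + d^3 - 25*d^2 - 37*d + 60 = (d + 4)*(d^3 - 3*d^2 - 13*d + 15) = (d - 5)*(d + 4)*(d^2 + 2*d - 3) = (d - 5)*(d + 3)*(d + 4)*(d - 1)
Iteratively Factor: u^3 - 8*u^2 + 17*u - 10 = (u - 2)*(u^2 - 6*u + 5) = (u - 5)*(u - 2)*(u - 1)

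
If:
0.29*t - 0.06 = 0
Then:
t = 0.21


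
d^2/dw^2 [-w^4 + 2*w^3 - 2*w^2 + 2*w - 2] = -12*w^2 + 12*w - 4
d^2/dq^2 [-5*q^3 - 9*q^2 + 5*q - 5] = -30*q - 18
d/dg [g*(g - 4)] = 2*g - 4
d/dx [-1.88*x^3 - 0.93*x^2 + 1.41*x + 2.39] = -5.64*x^2 - 1.86*x + 1.41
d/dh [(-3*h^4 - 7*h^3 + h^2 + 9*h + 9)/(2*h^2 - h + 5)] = (-12*h^5 - 5*h^4 - 46*h^3 - 124*h^2 - 26*h + 54)/(4*h^4 - 4*h^3 + 21*h^2 - 10*h + 25)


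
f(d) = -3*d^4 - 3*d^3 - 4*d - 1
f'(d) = -12*d^3 - 9*d^2 - 4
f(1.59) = -38.59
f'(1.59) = -74.99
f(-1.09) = 3.01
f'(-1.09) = 0.85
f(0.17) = -1.70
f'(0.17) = -4.32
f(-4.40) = -852.28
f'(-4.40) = 843.97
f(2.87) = -286.94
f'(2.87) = -361.81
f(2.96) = -320.94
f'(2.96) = -394.07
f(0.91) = -8.96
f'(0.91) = -20.50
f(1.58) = -37.85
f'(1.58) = -73.80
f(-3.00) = -151.00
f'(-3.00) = 239.00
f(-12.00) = -56977.00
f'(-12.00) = 19436.00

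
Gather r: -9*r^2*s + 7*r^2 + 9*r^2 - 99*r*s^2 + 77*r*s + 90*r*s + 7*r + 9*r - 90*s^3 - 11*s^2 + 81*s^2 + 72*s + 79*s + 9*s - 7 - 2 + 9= r^2*(16 - 9*s) + r*(-99*s^2 + 167*s + 16) - 90*s^3 + 70*s^2 + 160*s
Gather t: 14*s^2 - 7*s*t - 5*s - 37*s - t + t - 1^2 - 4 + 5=14*s^2 - 7*s*t - 42*s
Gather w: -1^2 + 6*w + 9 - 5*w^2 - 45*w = -5*w^2 - 39*w + 8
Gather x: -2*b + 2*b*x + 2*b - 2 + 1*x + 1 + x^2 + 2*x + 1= x^2 + x*(2*b + 3)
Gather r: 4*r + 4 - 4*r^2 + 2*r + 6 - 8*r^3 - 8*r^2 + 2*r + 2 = -8*r^3 - 12*r^2 + 8*r + 12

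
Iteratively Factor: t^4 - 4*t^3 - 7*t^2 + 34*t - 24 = (t - 1)*(t^3 - 3*t^2 - 10*t + 24) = (t - 1)*(t + 3)*(t^2 - 6*t + 8) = (t - 2)*(t - 1)*(t + 3)*(t - 4)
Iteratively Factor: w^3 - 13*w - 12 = (w - 4)*(w^2 + 4*w + 3) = (w - 4)*(w + 3)*(w + 1)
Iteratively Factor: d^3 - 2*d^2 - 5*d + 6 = (d + 2)*(d^2 - 4*d + 3) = (d - 1)*(d + 2)*(d - 3)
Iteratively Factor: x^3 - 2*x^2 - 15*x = (x - 5)*(x^2 + 3*x) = x*(x - 5)*(x + 3)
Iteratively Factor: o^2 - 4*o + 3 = (o - 1)*(o - 3)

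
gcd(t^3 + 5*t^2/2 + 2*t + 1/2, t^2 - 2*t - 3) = t + 1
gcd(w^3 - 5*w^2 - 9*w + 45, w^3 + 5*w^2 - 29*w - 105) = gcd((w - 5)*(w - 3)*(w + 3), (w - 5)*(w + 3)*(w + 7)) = w^2 - 2*w - 15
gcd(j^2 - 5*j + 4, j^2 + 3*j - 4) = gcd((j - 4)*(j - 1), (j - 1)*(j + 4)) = j - 1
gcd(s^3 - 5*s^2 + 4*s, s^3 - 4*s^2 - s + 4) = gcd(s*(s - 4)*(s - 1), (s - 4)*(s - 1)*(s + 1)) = s^2 - 5*s + 4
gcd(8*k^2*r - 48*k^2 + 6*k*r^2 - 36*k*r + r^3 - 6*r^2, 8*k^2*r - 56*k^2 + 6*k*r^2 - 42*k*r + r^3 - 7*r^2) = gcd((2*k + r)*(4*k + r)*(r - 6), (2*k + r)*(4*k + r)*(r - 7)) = 8*k^2 + 6*k*r + r^2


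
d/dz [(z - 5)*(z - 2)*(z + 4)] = 3*z^2 - 6*z - 18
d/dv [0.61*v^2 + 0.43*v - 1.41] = 1.22*v + 0.43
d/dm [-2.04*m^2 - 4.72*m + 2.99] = -4.08*m - 4.72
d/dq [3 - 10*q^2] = -20*q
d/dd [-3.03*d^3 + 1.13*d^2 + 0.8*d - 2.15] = -9.09*d^2 + 2.26*d + 0.8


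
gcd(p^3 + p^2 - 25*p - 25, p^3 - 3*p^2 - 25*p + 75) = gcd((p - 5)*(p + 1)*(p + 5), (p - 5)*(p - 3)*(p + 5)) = p^2 - 25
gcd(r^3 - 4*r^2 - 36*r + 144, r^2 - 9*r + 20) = r - 4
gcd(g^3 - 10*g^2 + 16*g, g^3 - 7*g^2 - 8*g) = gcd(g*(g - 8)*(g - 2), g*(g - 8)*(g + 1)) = g^2 - 8*g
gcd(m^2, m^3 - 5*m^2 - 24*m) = m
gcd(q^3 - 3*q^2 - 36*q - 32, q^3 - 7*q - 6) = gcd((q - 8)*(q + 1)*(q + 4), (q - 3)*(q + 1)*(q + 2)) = q + 1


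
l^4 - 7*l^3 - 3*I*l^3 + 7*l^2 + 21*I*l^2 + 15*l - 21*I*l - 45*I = (l - 5)*(l - 3)*(l + 1)*(l - 3*I)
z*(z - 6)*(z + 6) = z^3 - 36*z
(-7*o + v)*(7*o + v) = -49*o^2 + v^2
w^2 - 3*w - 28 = (w - 7)*(w + 4)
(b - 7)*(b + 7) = b^2 - 49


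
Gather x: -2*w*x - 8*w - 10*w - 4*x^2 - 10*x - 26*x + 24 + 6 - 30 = -18*w - 4*x^2 + x*(-2*w - 36)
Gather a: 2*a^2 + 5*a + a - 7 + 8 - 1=2*a^2 + 6*a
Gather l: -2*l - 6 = -2*l - 6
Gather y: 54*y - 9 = 54*y - 9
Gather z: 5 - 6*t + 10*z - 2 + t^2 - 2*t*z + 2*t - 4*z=t^2 - 4*t + z*(6 - 2*t) + 3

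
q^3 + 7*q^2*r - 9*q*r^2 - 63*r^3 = (q - 3*r)*(q + 3*r)*(q + 7*r)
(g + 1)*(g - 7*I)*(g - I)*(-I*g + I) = -I*g^4 - 8*g^3 + 8*I*g^2 + 8*g - 7*I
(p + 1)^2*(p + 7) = p^3 + 9*p^2 + 15*p + 7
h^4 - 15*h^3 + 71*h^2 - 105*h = h*(h - 7)*(h - 5)*(h - 3)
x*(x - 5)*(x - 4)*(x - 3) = x^4 - 12*x^3 + 47*x^2 - 60*x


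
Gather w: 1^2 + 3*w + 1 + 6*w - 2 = 9*w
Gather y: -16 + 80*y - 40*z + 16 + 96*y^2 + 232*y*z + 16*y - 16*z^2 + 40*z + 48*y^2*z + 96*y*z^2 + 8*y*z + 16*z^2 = y^2*(48*z + 96) + y*(96*z^2 + 240*z + 96)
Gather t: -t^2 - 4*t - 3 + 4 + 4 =-t^2 - 4*t + 5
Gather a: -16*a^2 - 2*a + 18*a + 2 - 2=-16*a^2 + 16*a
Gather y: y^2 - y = y^2 - y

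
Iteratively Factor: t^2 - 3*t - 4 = (t - 4)*(t + 1)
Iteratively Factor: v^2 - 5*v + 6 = (v - 2)*(v - 3)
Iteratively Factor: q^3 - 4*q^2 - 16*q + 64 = (q - 4)*(q^2 - 16) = (q - 4)*(q + 4)*(q - 4)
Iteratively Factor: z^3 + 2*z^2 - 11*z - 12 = (z + 1)*(z^2 + z - 12) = (z + 1)*(z + 4)*(z - 3)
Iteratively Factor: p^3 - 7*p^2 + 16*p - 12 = (p - 2)*(p^2 - 5*p + 6) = (p - 3)*(p - 2)*(p - 2)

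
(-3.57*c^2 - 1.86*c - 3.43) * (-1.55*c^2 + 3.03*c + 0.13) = 5.5335*c^4 - 7.9341*c^3 - 0.783399999999999*c^2 - 10.6347*c - 0.4459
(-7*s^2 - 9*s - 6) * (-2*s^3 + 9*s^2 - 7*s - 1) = 14*s^5 - 45*s^4 - 20*s^3 + 16*s^2 + 51*s + 6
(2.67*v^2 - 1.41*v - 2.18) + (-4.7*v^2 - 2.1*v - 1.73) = -2.03*v^2 - 3.51*v - 3.91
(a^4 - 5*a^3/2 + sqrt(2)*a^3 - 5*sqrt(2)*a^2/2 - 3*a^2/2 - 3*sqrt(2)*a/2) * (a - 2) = a^5 - 9*a^4/2 + sqrt(2)*a^4 - 9*sqrt(2)*a^3/2 + 7*a^3/2 + 3*a^2 + 7*sqrt(2)*a^2/2 + 3*sqrt(2)*a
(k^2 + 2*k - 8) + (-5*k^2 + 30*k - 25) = -4*k^2 + 32*k - 33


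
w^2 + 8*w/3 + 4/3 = (w + 2/3)*(w + 2)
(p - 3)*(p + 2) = p^2 - p - 6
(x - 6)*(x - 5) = x^2 - 11*x + 30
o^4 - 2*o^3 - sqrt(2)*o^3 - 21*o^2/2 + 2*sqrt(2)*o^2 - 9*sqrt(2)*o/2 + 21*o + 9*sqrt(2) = (o - 2)*(o - 3*sqrt(2))*(o + sqrt(2)/2)*(o + 3*sqrt(2)/2)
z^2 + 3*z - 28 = (z - 4)*(z + 7)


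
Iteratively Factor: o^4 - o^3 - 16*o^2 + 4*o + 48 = (o + 3)*(o^3 - 4*o^2 - 4*o + 16) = (o - 4)*(o + 3)*(o^2 - 4) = (o - 4)*(o - 2)*(o + 3)*(o + 2)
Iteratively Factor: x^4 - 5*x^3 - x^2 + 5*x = (x + 1)*(x^3 - 6*x^2 + 5*x) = (x - 5)*(x + 1)*(x^2 - x) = x*(x - 5)*(x + 1)*(x - 1)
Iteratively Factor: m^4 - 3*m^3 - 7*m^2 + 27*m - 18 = (m - 3)*(m^3 - 7*m + 6) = (m - 3)*(m - 1)*(m^2 + m - 6) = (m - 3)*(m - 2)*(m - 1)*(m + 3)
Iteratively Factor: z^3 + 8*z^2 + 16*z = (z + 4)*(z^2 + 4*z) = z*(z + 4)*(z + 4)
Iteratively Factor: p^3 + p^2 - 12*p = (p + 4)*(p^2 - 3*p) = (p - 3)*(p + 4)*(p)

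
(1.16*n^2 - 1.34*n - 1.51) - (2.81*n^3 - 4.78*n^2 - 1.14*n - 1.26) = -2.81*n^3 + 5.94*n^2 - 0.2*n - 0.25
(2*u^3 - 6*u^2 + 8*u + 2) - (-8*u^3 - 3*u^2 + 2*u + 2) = 10*u^3 - 3*u^2 + 6*u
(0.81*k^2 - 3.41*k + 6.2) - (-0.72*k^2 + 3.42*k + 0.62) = 1.53*k^2 - 6.83*k + 5.58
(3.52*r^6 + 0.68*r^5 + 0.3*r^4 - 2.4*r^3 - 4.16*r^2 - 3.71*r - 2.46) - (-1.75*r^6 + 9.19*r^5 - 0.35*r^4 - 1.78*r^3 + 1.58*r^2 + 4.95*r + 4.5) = 5.27*r^6 - 8.51*r^5 + 0.65*r^4 - 0.62*r^3 - 5.74*r^2 - 8.66*r - 6.96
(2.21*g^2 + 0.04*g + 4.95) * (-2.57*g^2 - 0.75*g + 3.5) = -5.6797*g^4 - 1.7603*g^3 - 5.0165*g^2 - 3.5725*g + 17.325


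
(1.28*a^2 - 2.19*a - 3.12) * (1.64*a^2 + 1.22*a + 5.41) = 2.0992*a^4 - 2.03*a^3 - 0.863799999999999*a^2 - 15.6543*a - 16.8792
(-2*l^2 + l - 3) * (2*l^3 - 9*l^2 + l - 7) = -4*l^5 + 20*l^4 - 17*l^3 + 42*l^2 - 10*l + 21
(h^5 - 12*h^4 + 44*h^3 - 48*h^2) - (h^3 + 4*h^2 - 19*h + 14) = h^5 - 12*h^4 + 43*h^3 - 52*h^2 + 19*h - 14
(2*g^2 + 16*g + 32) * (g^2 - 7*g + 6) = 2*g^4 + 2*g^3 - 68*g^2 - 128*g + 192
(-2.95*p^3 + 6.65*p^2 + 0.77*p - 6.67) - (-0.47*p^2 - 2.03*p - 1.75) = -2.95*p^3 + 7.12*p^2 + 2.8*p - 4.92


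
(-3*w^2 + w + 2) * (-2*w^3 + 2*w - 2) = 6*w^5 - 2*w^4 - 10*w^3 + 8*w^2 + 2*w - 4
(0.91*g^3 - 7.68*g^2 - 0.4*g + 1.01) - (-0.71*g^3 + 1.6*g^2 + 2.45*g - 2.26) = 1.62*g^3 - 9.28*g^2 - 2.85*g + 3.27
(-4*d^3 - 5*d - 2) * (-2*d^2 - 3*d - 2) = 8*d^5 + 12*d^4 + 18*d^3 + 19*d^2 + 16*d + 4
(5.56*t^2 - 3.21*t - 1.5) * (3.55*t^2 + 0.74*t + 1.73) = 19.738*t^4 - 7.2811*t^3 + 1.9184*t^2 - 6.6633*t - 2.595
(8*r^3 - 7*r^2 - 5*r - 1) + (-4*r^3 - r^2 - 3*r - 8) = 4*r^3 - 8*r^2 - 8*r - 9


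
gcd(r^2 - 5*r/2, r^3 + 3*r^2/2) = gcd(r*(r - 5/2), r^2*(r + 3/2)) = r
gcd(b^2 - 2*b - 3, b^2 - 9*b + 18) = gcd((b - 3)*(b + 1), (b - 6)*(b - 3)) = b - 3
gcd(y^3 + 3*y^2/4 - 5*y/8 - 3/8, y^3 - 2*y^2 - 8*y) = 1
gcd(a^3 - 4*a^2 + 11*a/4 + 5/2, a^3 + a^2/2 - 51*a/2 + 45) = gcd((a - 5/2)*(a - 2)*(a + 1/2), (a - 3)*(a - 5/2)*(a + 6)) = a - 5/2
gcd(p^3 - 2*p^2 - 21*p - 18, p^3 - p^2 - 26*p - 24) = p^2 - 5*p - 6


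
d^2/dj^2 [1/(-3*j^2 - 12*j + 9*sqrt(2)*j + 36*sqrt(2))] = 2*(j^2 - 3*sqrt(2)*j + 4*j - (2*j - 3*sqrt(2) + 4)^2 - 12*sqrt(2))/(3*(j^2 - 3*sqrt(2)*j + 4*j - 12*sqrt(2))^3)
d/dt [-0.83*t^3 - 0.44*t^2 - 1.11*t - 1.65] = -2.49*t^2 - 0.88*t - 1.11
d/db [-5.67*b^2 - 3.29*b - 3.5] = -11.34*b - 3.29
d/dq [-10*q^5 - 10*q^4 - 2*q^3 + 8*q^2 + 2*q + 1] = -50*q^4 - 40*q^3 - 6*q^2 + 16*q + 2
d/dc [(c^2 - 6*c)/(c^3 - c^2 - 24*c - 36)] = (6 - c^2)/(c^4 + 10*c^3 + 37*c^2 + 60*c + 36)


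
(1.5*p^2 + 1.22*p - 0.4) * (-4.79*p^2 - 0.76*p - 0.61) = -7.185*p^4 - 6.9838*p^3 + 0.0738000000000001*p^2 - 0.4402*p + 0.244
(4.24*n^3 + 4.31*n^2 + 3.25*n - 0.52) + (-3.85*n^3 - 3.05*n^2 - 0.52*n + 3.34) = 0.39*n^3 + 1.26*n^2 + 2.73*n + 2.82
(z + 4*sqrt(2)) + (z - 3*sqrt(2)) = 2*z + sqrt(2)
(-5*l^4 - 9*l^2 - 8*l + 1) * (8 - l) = 5*l^5 - 40*l^4 + 9*l^3 - 64*l^2 - 65*l + 8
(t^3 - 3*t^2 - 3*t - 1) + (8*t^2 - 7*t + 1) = t^3 + 5*t^2 - 10*t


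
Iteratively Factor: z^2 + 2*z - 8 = (z - 2)*(z + 4)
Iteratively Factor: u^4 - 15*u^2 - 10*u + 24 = (u - 1)*(u^3 + u^2 - 14*u - 24) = (u - 1)*(u + 3)*(u^2 - 2*u - 8) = (u - 4)*(u - 1)*(u + 3)*(u + 2)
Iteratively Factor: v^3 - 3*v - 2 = (v - 2)*(v^2 + 2*v + 1) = (v - 2)*(v + 1)*(v + 1)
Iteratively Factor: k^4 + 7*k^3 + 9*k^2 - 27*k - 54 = (k - 2)*(k^3 + 9*k^2 + 27*k + 27) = (k - 2)*(k + 3)*(k^2 + 6*k + 9) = (k - 2)*(k + 3)^2*(k + 3)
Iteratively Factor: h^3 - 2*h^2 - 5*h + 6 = (h - 1)*(h^2 - h - 6) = (h - 3)*(h - 1)*(h + 2)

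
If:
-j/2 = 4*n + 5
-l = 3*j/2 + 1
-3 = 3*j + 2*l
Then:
No Solution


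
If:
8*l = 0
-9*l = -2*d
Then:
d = 0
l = 0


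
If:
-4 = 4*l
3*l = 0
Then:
No Solution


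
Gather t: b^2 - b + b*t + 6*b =b^2 + b*t + 5*b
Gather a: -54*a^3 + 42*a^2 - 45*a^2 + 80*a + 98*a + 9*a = -54*a^3 - 3*a^2 + 187*a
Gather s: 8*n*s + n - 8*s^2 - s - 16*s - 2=n - 8*s^2 + s*(8*n - 17) - 2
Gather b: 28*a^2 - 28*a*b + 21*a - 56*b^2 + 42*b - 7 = 28*a^2 + 21*a - 56*b^2 + b*(42 - 28*a) - 7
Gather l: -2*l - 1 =-2*l - 1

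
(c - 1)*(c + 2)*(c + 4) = c^3 + 5*c^2 + 2*c - 8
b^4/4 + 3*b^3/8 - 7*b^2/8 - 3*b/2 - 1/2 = (b/4 + 1/4)*(b - 2)*(b + 1/2)*(b + 2)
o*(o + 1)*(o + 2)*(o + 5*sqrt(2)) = o^4 + 3*o^3 + 5*sqrt(2)*o^3 + 2*o^2 + 15*sqrt(2)*o^2 + 10*sqrt(2)*o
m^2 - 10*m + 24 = (m - 6)*(m - 4)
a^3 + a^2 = a^2*(a + 1)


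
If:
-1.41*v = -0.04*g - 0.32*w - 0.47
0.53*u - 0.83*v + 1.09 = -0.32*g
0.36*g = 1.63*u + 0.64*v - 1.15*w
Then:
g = -0.339371263877028*w - 1.82521349274125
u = 0.545239111870196*w - 0.513663535439795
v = 0.217322801024765*w + 0.281554227156277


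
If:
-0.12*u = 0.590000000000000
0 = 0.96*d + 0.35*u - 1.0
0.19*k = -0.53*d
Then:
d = 2.83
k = -7.91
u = -4.92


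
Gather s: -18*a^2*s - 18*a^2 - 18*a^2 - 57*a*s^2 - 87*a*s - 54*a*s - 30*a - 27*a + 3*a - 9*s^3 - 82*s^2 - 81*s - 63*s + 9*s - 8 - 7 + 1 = -36*a^2 - 54*a - 9*s^3 + s^2*(-57*a - 82) + s*(-18*a^2 - 141*a - 135) - 14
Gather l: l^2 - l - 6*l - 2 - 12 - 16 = l^2 - 7*l - 30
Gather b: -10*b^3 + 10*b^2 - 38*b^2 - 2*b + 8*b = -10*b^3 - 28*b^2 + 6*b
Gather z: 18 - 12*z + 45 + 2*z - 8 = 55 - 10*z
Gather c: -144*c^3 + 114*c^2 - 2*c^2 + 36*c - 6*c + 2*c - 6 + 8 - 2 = -144*c^3 + 112*c^2 + 32*c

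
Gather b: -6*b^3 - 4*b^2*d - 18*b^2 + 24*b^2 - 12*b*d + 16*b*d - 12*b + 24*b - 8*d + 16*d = -6*b^3 + b^2*(6 - 4*d) + b*(4*d + 12) + 8*d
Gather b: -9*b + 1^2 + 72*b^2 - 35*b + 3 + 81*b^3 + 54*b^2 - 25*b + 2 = 81*b^3 + 126*b^2 - 69*b + 6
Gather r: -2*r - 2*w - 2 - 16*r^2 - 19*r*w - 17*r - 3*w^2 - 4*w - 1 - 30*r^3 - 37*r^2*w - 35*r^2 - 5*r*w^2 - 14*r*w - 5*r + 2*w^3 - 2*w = -30*r^3 + r^2*(-37*w - 51) + r*(-5*w^2 - 33*w - 24) + 2*w^3 - 3*w^2 - 8*w - 3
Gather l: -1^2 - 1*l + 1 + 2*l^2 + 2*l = 2*l^2 + l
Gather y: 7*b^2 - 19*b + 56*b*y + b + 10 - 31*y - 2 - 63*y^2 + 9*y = 7*b^2 - 18*b - 63*y^2 + y*(56*b - 22) + 8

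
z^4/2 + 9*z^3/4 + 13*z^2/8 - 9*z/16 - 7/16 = (z/2 + 1/2)*(z - 1/2)*(z + 1/2)*(z + 7/2)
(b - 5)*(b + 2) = b^2 - 3*b - 10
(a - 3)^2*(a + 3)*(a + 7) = a^4 + 4*a^3 - 30*a^2 - 36*a + 189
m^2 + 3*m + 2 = (m + 1)*(m + 2)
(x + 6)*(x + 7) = x^2 + 13*x + 42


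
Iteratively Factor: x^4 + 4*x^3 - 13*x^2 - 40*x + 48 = (x - 1)*(x^3 + 5*x^2 - 8*x - 48) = (x - 3)*(x - 1)*(x^2 + 8*x + 16) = (x - 3)*(x - 1)*(x + 4)*(x + 4)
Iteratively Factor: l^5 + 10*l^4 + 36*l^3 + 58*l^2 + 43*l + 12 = (l + 4)*(l^4 + 6*l^3 + 12*l^2 + 10*l + 3) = (l + 1)*(l + 4)*(l^3 + 5*l^2 + 7*l + 3) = (l + 1)^2*(l + 4)*(l^2 + 4*l + 3) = (l + 1)^3*(l + 4)*(l + 3)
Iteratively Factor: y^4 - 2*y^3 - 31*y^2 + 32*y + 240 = (y - 5)*(y^3 + 3*y^2 - 16*y - 48) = (y - 5)*(y + 4)*(y^2 - y - 12) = (y - 5)*(y + 3)*(y + 4)*(y - 4)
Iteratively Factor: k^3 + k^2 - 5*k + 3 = (k - 1)*(k^2 + 2*k - 3) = (k - 1)*(k + 3)*(k - 1)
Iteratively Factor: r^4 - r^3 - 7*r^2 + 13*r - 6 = (r - 2)*(r^3 + r^2 - 5*r + 3) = (r - 2)*(r - 1)*(r^2 + 2*r - 3) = (r - 2)*(r - 1)*(r + 3)*(r - 1)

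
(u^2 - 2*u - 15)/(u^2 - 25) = (u + 3)/(u + 5)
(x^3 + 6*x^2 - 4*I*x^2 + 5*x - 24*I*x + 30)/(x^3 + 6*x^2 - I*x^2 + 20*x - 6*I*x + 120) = (x + I)/(x + 4*I)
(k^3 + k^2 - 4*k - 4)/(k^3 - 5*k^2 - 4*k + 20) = (k + 1)/(k - 5)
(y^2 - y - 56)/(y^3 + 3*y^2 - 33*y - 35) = (y - 8)/(y^2 - 4*y - 5)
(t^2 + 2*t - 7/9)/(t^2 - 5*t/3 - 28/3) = (t - 1/3)/(t - 4)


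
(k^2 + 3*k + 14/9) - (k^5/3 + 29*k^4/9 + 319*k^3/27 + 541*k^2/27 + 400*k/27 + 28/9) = -k^5/3 - 29*k^4/9 - 319*k^3/27 - 514*k^2/27 - 319*k/27 - 14/9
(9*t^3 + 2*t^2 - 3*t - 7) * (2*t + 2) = 18*t^4 + 22*t^3 - 2*t^2 - 20*t - 14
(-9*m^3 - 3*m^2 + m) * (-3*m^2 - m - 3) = 27*m^5 + 18*m^4 + 27*m^3 + 8*m^2 - 3*m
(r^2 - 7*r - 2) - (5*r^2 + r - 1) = -4*r^2 - 8*r - 1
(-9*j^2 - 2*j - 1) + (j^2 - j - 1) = -8*j^2 - 3*j - 2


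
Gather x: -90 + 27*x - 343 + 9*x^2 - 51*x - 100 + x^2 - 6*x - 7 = 10*x^2 - 30*x - 540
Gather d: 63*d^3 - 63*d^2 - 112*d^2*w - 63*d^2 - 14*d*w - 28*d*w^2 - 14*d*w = 63*d^3 + d^2*(-112*w - 126) + d*(-28*w^2 - 28*w)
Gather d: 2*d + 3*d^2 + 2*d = 3*d^2 + 4*d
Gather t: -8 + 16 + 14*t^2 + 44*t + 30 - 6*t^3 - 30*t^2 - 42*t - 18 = -6*t^3 - 16*t^2 + 2*t + 20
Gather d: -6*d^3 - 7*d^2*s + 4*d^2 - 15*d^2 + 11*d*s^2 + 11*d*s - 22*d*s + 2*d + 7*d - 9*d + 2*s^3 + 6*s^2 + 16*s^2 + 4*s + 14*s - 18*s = -6*d^3 + d^2*(-7*s - 11) + d*(11*s^2 - 11*s) + 2*s^3 + 22*s^2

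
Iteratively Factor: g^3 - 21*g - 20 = (g + 4)*(g^2 - 4*g - 5) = (g + 1)*(g + 4)*(g - 5)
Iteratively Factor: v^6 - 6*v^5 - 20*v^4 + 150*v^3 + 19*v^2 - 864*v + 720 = (v - 3)*(v^5 - 3*v^4 - 29*v^3 + 63*v^2 + 208*v - 240) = (v - 3)*(v + 4)*(v^4 - 7*v^3 - v^2 + 67*v - 60) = (v - 3)*(v - 1)*(v + 4)*(v^3 - 6*v^2 - 7*v + 60) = (v - 3)*(v - 1)*(v + 3)*(v + 4)*(v^2 - 9*v + 20) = (v - 4)*(v - 3)*(v - 1)*(v + 3)*(v + 4)*(v - 5)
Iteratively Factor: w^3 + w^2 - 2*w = (w - 1)*(w^2 + 2*w) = w*(w - 1)*(w + 2)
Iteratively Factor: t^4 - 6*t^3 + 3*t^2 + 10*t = (t - 5)*(t^3 - t^2 - 2*t) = (t - 5)*(t - 2)*(t^2 + t) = (t - 5)*(t - 2)*(t + 1)*(t)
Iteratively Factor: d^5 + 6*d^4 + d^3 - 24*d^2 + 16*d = (d + 4)*(d^4 + 2*d^3 - 7*d^2 + 4*d) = d*(d + 4)*(d^3 + 2*d^2 - 7*d + 4) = d*(d + 4)^2*(d^2 - 2*d + 1) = d*(d - 1)*(d + 4)^2*(d - 1)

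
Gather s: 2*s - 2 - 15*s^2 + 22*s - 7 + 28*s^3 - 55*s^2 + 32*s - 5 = 28*s^3 - 70*s^2 + 56*s - 14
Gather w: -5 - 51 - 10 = -66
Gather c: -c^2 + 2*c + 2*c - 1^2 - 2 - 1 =-c^2 + 4*c - 4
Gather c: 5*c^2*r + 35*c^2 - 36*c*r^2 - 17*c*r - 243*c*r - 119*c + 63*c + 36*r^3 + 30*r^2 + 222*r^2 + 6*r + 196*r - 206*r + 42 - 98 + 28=c^2*(5*r + 35) + c*(-36*r^2 - 260*r - 56) + 36*r^3 + 252*r^2 - 4*r - 28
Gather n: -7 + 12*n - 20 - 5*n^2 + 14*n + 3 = -5*n^2 + 26*n - 24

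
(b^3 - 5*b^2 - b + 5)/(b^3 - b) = (b - 5)/b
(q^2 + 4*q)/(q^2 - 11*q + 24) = q*(q + 4)/(q^2 - 11*q + 24)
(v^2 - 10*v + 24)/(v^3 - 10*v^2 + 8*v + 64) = (v - 6)/(v^2 - 6*v - 16)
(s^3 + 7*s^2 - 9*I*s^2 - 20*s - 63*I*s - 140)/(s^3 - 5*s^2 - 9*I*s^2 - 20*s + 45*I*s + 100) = (s + 7)/(s - 5)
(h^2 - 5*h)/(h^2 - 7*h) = (h - 5)/(h - 7)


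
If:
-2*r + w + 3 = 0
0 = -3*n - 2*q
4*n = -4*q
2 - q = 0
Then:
No Solution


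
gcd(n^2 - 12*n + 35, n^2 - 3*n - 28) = n - 7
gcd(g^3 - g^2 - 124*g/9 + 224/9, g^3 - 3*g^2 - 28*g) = g + 4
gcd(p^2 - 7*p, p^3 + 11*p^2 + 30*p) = p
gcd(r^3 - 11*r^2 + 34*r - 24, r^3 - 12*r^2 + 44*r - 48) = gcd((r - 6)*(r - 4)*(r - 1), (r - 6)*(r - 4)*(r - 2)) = r^2 - 10*r + 24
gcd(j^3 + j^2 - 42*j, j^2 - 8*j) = j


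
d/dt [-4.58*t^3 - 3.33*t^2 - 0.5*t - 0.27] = -13.74*t^2 - 6.66*t - 0.5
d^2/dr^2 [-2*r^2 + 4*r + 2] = -4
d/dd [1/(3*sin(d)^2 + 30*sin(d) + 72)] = -2*(sin(d) + 5)*cos(d)/(3*(sin(d)^2 + 10*sin(d) + 24)^2)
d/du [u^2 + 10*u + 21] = 2*u + 10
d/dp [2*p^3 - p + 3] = 6*p^2 - 1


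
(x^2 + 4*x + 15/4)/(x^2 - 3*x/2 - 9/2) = (x + 5/2)/(x - 3)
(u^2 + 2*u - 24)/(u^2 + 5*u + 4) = (u^2 + 2*u - 24)/(u^2 + 5*u + 4)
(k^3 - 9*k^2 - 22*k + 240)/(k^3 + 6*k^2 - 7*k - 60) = (k^2 - 14*k + 48)/(k^2 + k - 12)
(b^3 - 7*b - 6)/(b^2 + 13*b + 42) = (b^3 - 7*b - 6)/(b^2 + 13*b + 42)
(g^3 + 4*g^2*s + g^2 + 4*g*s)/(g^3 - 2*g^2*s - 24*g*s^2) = (-g - 1)/(-g + 6*s)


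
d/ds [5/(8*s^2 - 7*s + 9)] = 5*(7 - 16*s)/(8*s^2 - 7*s + 9)^2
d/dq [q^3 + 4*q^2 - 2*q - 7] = 3*q^2 + 8*q - 2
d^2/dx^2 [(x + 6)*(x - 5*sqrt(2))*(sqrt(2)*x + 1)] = 6*sqrt(2)*x - 18 + 12*sqrt(2)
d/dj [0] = 0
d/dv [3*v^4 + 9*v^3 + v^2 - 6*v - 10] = 12*v^3 + 27*v^2 + 2*v - 6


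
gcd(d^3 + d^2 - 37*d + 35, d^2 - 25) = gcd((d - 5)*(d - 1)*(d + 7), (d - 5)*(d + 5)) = d - 5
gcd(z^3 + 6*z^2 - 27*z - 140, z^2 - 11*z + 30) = z - 5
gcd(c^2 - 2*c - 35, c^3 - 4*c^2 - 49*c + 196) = c - 7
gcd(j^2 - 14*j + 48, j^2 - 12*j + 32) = j - 8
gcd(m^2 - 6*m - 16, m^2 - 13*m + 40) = m - 8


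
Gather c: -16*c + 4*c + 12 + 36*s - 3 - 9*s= -12*c + 27*s + 9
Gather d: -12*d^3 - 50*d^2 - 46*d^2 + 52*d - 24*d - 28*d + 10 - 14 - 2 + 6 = -12*d^3 - 96*d^2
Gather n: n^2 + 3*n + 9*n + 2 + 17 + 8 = n^2 + 12*n + 27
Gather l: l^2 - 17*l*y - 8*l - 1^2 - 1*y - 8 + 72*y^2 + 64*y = l^2 + l*(-17*y - 8) + 72*y^2 + 63*y - 9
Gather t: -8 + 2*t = 2*t - 8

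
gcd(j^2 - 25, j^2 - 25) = j^2 - 25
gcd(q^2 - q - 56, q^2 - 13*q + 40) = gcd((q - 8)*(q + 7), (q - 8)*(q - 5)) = q - 8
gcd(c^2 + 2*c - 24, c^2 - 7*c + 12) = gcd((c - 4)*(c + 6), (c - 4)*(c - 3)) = c - 4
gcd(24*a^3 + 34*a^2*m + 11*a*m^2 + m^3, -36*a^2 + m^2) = 6*a + m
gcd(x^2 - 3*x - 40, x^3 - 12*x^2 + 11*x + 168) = x - 8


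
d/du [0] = 0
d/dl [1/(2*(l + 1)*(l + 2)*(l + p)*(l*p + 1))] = (-p*(l + 1)*(l + 2)*(l + p) - (l + 1)*(l + 2)*(l*p + 1) - (l + 1)*(l + p)*(l*p + 1) - (l + 2)*(l + p)*(l*p + 1))/(2*(l + 1)^2*(l + 2)^2*(l + p)^2*(l*p + 1)^2)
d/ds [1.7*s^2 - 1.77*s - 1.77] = 3.4*s - 1.77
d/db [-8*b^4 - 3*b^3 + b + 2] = -32*b^3 - 9*b^2 + 1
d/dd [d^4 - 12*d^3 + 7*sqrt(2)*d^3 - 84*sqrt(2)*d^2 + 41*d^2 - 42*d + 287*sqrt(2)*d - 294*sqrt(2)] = 4*d^3 - 36*d^2 + 21*sqrt(2)*d^2 - 168*sqrt(2)*d + 82*d - 42 + 287*sqrt(2)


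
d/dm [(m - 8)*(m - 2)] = 2*m - 10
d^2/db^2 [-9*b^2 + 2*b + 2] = -18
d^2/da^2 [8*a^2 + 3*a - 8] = 16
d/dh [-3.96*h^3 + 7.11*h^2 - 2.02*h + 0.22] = -11.88*h^2 + 14.22*h - 2.02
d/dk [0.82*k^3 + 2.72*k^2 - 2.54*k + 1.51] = 2.46*k^2 + 5.44*k - 2.54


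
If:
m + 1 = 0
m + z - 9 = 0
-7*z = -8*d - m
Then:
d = 71/8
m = -1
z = 10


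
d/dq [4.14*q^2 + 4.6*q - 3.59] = 8.28*q + 4.6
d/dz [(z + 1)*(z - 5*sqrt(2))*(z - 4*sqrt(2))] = 3*z^2 - 18*sqrt(2)*z + 2*z - 9*sqrt(2) + 40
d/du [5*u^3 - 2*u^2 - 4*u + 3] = 15*u^2 - 4*u - 4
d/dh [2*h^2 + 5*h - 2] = 4*h + 5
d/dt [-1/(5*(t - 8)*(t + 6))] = 2*(t - 1)/(5*(t - 8)^2*(t + 6)^2)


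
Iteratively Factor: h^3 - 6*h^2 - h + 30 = (h - 5)*(h^2 - h - 6) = (h - 5)*(h - 3)*(h + 2)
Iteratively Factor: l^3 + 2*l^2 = (l + 2)*(l^2) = l*(l + 2)*(l)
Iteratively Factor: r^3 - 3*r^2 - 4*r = (r - 4)*(r^2 + r) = (r - 4)*(r + 1)*(r)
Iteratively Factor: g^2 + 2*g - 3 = (g - 1)*(g + 3)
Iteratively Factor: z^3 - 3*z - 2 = (z - 2)*(z^2 + 2*z + 1) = (z - 2)*(z + 1)*(z + 1)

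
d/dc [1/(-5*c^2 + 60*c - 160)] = 2*(c - 6)/(5*(c^2 - 12*c + 32)^2)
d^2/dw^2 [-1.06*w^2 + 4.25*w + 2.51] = -2.12000000000000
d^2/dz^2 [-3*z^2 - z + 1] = -6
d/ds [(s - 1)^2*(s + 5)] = 3*(s - 1)*(s + 3)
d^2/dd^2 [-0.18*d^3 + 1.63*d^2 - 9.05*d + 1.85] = 3.26 - 1.08*d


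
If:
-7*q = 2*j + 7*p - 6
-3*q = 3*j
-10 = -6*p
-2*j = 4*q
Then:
No Solution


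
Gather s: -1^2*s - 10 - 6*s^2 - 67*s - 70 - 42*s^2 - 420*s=-48*s^2 - 488*s - 80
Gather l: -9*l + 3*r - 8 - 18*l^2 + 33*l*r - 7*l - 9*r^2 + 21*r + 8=-18*l^2 + l*(33*r - 16) - 9*r^2 + 24*r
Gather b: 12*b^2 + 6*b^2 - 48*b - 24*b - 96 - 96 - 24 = 18*b^2 - 72*b - 216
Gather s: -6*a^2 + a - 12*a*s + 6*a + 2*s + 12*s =-6*a^2 + 7*a + s*(14 - 12*a)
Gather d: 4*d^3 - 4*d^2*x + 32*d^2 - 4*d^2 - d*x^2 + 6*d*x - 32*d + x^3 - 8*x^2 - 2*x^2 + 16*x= 4*d^3 + d^2*(28 - 4*x) + d*(-x^2 + 6*x - 32) + x^3 - 10*x^2 + 16*x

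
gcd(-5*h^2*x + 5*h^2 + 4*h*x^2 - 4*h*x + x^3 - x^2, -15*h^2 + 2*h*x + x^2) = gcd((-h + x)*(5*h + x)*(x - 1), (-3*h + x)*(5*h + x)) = 5*h + x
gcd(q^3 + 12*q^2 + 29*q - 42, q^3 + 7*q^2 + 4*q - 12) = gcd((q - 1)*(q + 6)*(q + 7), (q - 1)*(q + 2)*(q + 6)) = q^2 + 5*q - 6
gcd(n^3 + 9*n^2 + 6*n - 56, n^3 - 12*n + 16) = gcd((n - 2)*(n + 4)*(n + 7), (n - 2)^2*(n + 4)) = n^2 + 2*n - 8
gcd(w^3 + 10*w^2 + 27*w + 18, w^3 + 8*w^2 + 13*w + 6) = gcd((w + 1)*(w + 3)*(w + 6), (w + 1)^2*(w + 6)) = w^2 + 7*w + 6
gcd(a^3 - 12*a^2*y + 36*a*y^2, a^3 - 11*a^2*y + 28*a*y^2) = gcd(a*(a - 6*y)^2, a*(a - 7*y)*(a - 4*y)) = a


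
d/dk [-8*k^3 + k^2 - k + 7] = -24*k^2 + 2*k - 1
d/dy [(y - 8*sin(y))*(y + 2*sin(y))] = -6*y*cos(y) + 2*y - 6*sin(y) - 16*sin(2*y)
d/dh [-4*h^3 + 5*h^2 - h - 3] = -12*h^2 + 10*h - 1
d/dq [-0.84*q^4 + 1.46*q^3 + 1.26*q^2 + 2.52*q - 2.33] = -3.36*q^3 + 4.38*q^2 + 2.52*q + 2.52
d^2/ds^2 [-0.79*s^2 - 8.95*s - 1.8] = -1.58000000000000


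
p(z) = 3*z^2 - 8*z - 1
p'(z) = 6*z - 8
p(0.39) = -3.66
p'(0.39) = -5.66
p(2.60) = -1.52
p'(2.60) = 7.60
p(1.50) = -6.25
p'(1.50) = 1.00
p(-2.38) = 35.03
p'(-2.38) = -22.28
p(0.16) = -2.20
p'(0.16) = -7.04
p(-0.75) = 6.69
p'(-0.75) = -12.50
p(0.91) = -5.80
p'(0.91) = -2.54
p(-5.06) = 116.29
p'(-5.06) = -38.36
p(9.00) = 170.00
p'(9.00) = 46.00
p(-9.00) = 314.00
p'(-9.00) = -62.00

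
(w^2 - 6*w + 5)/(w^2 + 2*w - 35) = (w - 1)/(w + 7)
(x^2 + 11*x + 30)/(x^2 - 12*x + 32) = (x^2 + 11*x + 30)/(x^2 - 12*x + 32)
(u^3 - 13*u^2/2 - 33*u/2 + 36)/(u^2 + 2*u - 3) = (u^2 - 19*u/2 + 12)/(u - 1)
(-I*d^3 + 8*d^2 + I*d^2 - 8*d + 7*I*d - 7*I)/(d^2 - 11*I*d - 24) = (-I*d^3 + d^2*(8 + I) + d*(-8 + 7*I) - 7*I)/(d^2 - 11*I*d - 24)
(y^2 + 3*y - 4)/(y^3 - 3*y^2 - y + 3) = (y + 4)/(y^2 - 2*y - 3)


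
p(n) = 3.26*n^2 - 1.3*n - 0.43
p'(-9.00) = -59.98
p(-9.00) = 275.33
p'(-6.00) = -40.42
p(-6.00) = 124.73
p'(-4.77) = -32.40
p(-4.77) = 79.95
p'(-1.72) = -12.51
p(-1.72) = 11.45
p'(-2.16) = -15.38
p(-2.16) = 17.59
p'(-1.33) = -9.97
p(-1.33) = 7.07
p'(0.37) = 1.11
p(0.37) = -0.46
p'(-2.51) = -17.67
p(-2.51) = 23.37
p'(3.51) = 21.59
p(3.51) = 35.17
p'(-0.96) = -7.56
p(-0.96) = 3.82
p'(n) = 6.52*n - 1.3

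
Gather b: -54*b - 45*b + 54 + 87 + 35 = 176 - 99*b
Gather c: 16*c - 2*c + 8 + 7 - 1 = 14*c + 14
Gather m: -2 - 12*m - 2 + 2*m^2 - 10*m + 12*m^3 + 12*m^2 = 12*m^3 + 14*m^2 - 22*m - 4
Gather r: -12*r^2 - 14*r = -12*r^2 - 14*r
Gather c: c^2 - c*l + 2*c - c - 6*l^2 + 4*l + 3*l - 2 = c^2 + c*(1 - l) - 6*l^2 + 7*l - 2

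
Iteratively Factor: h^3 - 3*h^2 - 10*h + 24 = (h - 4)*(h^2 + h - 6) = (h - 4)*(h + 3)*(h - 2)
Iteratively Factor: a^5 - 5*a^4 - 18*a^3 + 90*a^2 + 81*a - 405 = (a + 3)*(a^4 - 8*a^3 + 6*a^2 + 72*a - 135) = (a - 3)*(a + 3)*(a^3 - 5*a^2 - 9*a + 45) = (a - 3)^2*(a + 3)*(a^2 - 2*a - 15) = (a - 5)*(a - 3)^2*(a + 3)*(a + 3)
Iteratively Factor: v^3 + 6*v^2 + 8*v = (v)*(v^2 + 6*v + 8) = v*(v + 4)*(v + 2)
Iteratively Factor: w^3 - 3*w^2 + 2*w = (w - 2)*(w^2 - w) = (w - 2)*(w - 1)*(w)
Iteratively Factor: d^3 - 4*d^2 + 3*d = (d - 1)*(d^2 - 3*d) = (d - 3)*(d - 1)*(d)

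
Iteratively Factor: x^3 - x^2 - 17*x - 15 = (x + 1)*(x^2 - 2*x - 15) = (x - 5)*(x + 1)*(x + 3)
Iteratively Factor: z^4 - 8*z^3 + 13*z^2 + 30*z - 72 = (z + 2)*(z^3 - 10*z^2 + 33*z - 36) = (z - 3)*(z + 2)*(z^2 - 7*z + 12) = (z - 3)^2*(z + 2)*(z - 4)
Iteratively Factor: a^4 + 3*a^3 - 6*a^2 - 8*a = (a - 2)*(a^3 + 5*a^2 + 4*a) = (a - 2)*(a + 1)*(a^2 + 4*a) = a*(a - 2)*(a + 1)*(a + 4)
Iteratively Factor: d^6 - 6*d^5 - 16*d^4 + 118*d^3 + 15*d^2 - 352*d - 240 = (d - 4)*(d^5 - 2*d^4 - 24*d^3 + 22*d^2 + 103*d + 60) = (d - 4)*(d + 1)*(d^4 - 3*d^3 - 21*d^2 + 43*d + 60) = (d - 5)*(d - 4)*(d + 1)*(d^3 + 2*d^2 - 11*d - 12) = (d - 5)*(d - 4)*(d + 1)*(d + 4)*(d^2 - 2*d - 3) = (d - 5)*(d - 4)*(d + 1)^2*(d + 4)*(d - 3)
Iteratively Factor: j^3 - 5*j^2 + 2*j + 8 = (j - 2)*(j^2 - 3*j - 4) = (j - 4)*(j - 2)*(j + 1)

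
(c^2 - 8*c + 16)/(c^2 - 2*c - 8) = (c - 4)/(c + 2)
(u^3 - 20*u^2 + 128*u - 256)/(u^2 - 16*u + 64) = u - 4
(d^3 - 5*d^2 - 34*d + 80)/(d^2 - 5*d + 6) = (d^2 - 3*d - 40)/(d - 3)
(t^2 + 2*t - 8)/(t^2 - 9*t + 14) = (t + 4)/(t - 7)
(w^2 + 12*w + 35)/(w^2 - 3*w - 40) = (w + 7)/(w - 8)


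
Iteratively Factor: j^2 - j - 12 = (j + 3)*(j - 4)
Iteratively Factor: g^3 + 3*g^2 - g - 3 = (g + 1)*(g^2 + 2*g - 3) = (g + 1)*(g + 3)*(g - 1)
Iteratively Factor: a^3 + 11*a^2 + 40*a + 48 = (a + 3)*(a^2 + 8*a + 16) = (a + 3)*(a + 4)*(a + 4)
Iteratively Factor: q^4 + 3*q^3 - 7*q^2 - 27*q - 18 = (q - 3)*(q^3 + 6*q^2 + 11*q + 6) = (q - 3)*(q + 2)*(q^2 + 4*q + 3) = (q - 3)*(q + 2)*(q + 3)*(q + 1)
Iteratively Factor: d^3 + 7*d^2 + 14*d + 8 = (d + 1)*(d^2 + 6*d + 8) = (d + 1)*(d + 2)*(d + 4)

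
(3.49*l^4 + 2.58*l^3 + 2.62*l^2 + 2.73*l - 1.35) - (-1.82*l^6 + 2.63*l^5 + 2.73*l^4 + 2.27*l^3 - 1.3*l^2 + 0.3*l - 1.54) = 1.82*l^6 - 2.63*l^5 + 0.76*l^4 + 0.31*l^3 + 3.92*l^2 + 2.43*l + 0.19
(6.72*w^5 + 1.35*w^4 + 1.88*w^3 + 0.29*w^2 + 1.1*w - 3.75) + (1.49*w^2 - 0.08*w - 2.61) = 6.72*w^5 + 1.35*w^4 + 1.88*w^3 + 1.78*w^2 + 1.02*w - 6.36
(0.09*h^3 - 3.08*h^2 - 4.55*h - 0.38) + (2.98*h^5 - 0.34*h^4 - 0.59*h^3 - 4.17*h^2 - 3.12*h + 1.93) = 2.98*h^5 - 0.34*h^4 - 0.5*h^3 - 7.25*h^2 - 7.67*h + 1.55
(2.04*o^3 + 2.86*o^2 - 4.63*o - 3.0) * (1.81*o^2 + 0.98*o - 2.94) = 3.6924*o^5 + 7.1758*o^4 - 11.5751*o^3 - 18.3758*o^2 + 10.6722*o + 8.82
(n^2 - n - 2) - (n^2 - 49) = 47 - n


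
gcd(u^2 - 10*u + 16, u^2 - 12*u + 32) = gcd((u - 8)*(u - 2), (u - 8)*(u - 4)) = u - 8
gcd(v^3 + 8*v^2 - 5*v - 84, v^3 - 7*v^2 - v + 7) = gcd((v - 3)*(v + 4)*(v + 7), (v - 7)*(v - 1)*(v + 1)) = 1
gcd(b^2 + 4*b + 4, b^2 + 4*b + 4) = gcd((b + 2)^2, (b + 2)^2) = b^2 + 4*b + 4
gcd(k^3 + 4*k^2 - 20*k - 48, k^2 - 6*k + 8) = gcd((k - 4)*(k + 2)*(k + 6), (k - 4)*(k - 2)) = k - 4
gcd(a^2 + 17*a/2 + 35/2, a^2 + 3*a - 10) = a + 5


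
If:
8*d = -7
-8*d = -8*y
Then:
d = -7/8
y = -7/8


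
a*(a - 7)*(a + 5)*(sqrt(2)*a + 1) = sqrt(2)*a^4 - 2*sqrt(2)*a^3 + a^3 - 35*sqrt(2)*a^2 - 2*a^2 - 35*a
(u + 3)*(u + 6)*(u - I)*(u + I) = u^4 + 9*u^3 + 19*u^2 + 9*u + 18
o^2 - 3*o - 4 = (o - 4)*(o + 1)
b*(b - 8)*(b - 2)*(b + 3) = b^4 - 7*b^3 - 14*b^2 + 48*b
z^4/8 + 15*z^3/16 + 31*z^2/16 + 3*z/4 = z*(z/4 + 1)*(z/2 + 1/4)*(z + 3)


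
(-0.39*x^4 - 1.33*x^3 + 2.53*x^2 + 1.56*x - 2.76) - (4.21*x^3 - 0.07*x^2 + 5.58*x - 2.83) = -0.39*x^4 - 5.54*x^3 + 2.6*x^2 - 4.02*x + 0.0700000000000003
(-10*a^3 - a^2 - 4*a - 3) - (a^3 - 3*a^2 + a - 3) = -11*a^3 + 2*a^2 - 5*a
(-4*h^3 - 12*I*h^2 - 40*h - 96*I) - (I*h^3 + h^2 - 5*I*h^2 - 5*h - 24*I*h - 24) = -4*h^3 - I*h^3 - h^2 - 7*I*h^2 - 35*h + 24*I*h + 24 - 96*I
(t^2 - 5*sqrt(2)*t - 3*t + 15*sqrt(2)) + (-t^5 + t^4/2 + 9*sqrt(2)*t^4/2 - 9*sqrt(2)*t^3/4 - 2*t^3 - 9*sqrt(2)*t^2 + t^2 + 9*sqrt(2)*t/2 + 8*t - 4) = -t^5 + t^4/2 + 9*sqrt(2)*t^4/2 - 9*sqrt(2)*t^3/4 - 2*t^3 - 9*sqrt(2)*t^2 + 2*t^2 - sqrt(2)*t/2 + 5*t - 4 + 15*sqrt(2)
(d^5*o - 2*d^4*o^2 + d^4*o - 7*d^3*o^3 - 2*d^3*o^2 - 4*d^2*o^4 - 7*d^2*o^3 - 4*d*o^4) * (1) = d^5*o - 2*d^4*o^2 + d^4*o - 7*d^3*o^3 - 2*d^3*o^2 - 4*d^2*o^4 - 7*d^2*o^3 - 4*d*o^4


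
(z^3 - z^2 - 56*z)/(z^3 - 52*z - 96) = z*(z + 7)/(z^2 + 8*z + 12)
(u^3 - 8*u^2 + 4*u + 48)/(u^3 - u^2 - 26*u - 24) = (u^2 - 2*u - 8)/(u^2 + 5*u + 4)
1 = 1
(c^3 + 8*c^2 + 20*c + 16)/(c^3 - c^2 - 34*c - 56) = (c + 2)/(c - 7)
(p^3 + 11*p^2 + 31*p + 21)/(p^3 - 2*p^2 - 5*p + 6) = (p^3 + 11*p^2 + 31*p + 21)/(p^3 - 2*p^2 - 5*p + 6)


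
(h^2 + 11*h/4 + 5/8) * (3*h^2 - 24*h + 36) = 3*h^4 - 63*h^3/4 - 225*h^2/8 + 84*h + 45/2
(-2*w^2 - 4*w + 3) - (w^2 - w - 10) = -3*w^2 - 3*w + 13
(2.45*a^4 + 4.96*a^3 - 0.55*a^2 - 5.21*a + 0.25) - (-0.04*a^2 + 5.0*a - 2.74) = 2.45*a^4 + 4.96*a^3 - 0.51*a^2 - 10.21*a + 2.99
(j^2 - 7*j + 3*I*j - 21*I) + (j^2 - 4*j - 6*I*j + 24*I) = 2*j^2 - 11*j - 3*I*j + 3*I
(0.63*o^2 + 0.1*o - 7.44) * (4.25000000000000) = 2.6775*o^2 + 0.425*o - 31.62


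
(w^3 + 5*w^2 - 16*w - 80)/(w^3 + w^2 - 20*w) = (w + 4)/w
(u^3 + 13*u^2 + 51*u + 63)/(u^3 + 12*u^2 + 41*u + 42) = (u + 3)/(u + 2)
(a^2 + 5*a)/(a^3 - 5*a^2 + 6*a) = (a + 5)/(a^2 - 5*a + 6)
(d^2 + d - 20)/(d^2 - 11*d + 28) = (d + 5)/(d - 7)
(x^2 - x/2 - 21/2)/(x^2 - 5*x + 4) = (2*x^2 - x - 21)/(2*(x^2 - 5*x + 4))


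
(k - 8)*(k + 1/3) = k^2 - 23*k/3 - 8/3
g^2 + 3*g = g*(g + 3)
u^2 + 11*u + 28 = (u + 4)*(u + 7)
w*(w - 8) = w^2 - 8*w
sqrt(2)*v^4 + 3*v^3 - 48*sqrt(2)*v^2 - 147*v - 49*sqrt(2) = (v - 7)*(v + 7)*(v + sqrt(2))*(sqrt(2)*v + 1)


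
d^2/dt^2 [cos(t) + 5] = -cos(t)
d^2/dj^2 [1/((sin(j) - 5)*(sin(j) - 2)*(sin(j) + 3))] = (-9*sin(j)^6 + 44*sin(j)^5 - 30*sin(j)^4 + 74*sin(j)^3 - 571*sin(j)^2 - 246*sin(j) + 482)/((sin(j) - 5)^3*(sin(j) - 2)^3*(sin(j) + 3)^3)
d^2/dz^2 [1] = 0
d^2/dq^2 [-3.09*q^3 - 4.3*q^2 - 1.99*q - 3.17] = -18.54*q - 8.6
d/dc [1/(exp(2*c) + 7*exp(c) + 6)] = (-2*exp(c) - 7)*exp(c)/(exp(2*c) + 7*exp(c) + 6)^2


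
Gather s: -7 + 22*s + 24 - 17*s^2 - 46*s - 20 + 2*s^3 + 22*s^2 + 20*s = 2*s^3 + 5*s^2 - 4*s - 3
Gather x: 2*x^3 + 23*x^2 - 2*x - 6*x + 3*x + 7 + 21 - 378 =2*x^3 + 23*x^2 - 5*x - 350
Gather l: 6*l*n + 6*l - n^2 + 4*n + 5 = l*(6*n + 6) - n^2 + 4*n + 5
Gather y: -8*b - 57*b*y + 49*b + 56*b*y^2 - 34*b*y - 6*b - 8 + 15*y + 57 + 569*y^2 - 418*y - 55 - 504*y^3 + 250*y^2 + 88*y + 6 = 35*b - 504*y^3 + y^2*(56*b + 819) + y*(-91*b - 315)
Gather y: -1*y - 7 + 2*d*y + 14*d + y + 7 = 2*d*y + 14*d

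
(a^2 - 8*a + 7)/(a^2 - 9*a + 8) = (a - 7)/(a - 8)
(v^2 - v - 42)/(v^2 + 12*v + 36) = (v - 7)/(v + 6)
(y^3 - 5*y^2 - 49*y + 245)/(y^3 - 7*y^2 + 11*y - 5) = (y^2 - 49)/(y^2 - 2*y + 1)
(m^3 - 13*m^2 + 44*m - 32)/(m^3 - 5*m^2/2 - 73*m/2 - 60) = 2*(m^2 - 5*m + 4)/(2*m^2 + 11*m + 15)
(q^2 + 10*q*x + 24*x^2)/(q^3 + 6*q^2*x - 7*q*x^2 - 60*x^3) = (-q - 6*x)/(-q^2 - 2*q*x + 15*x^2)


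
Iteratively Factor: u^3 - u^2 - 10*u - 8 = (u + 1)*(u^2 - 2*u - 8) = (u + 1)*(u + 2)*(u - 4)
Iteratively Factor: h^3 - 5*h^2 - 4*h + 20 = (h + 2)*(h^2 - 7*h + 10) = (h - 5)*(h + 2)*(h - 2)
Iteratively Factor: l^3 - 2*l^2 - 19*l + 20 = (l - 5)*(l^2 + 3*l - 4) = (l - 5)*(l - 1)*(l + 4)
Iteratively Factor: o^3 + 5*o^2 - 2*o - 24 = (o - 2)*(o^2 + 7*o + 12) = (o - 2)*(o + 3)*(o + 4)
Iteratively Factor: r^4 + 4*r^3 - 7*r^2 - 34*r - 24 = (r + 4)*(r^3 - 7*r - 6) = (r - 3)*(r + 4)*(r^2 + 3*r + 2) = (r - 3)*(r + 2)*(r + 4)*(r + 1)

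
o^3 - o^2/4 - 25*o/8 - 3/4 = (o - 2)*(o + 1/4)*(o + 3/2)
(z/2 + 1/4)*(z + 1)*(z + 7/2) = z^3/2 + 5*z^2/2 + 23*z/8 + 7/8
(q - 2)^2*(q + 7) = q^3 + 3*q^2 - 24*q + 28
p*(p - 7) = p^2 - 7*p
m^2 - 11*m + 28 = (m - 7)*(m - 4)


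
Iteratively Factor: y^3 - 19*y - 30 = (y - 5)*(y^2 + 5*y + 6) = (y - 5)*(y + 3)*(y + 2)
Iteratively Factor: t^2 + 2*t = (t + 2)*(t)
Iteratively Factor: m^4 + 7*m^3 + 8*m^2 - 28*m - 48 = (m + 4)*(m^3 + 3*m^2 - 4*m - 12) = (m - 2)*(m + 4)*(m^2 + 5*m + 6) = (m - 2)*(m + 2)*(m + 4)*(m + 3)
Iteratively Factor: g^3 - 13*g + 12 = (g + 4)*(g^2 - 4*g + 3) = (g - 1)*(g + 4)*(g - 3)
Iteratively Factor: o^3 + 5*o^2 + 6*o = (o)*(o^2 + 5*o + 6) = o*(o + 3)*(o + 2)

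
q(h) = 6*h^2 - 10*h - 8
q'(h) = 12*h - 10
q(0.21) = -9.84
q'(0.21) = -7.48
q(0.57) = -11.75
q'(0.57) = -3.16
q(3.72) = 37.83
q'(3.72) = 34.64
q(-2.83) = 68.35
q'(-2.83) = -43.96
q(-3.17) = 83.99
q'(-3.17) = -48.04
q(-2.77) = 65.74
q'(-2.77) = -43.24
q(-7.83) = 438.15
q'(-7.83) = -103.96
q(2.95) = 14.72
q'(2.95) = 25.40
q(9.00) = 388.00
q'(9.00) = 98.00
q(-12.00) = 976.00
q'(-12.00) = -154.00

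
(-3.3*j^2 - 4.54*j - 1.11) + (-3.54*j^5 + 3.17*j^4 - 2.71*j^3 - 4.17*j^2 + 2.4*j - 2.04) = -3.54*j^5 + 3.17*j^4 - 2.71*j^3 - 7.47*j^2 - 2.14*j - 3.15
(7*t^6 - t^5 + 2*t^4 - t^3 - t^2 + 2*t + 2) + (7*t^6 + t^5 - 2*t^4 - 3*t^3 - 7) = 14*t^6 - 4*t^3 - t^2 + 2*t - 5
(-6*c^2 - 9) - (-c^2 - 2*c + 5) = -5*c^2 + 2*c - 14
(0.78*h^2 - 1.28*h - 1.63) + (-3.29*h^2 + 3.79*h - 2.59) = -2.51*h^2 + 2.51*h - 4.22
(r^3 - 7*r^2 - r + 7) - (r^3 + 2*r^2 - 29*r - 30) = -9*r^2 + 28*r + 37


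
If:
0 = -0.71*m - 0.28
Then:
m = -0.39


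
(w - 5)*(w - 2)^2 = w^3 - 9*w^2 + 24*w - 20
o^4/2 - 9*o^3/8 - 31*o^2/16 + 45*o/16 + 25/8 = (o/2 + 1/2)*(o - 5/2)*(o - 2)*(o + 5/4)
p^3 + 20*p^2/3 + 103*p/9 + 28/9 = (p + 1/3)*(p + 7/3)*(p + 4)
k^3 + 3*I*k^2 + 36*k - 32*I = (k - 4*I)*(k - I)*(k + 8*I)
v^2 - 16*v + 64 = (v - 8)^2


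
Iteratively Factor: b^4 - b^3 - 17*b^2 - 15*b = (b + 3)*(b^3 - 4*b^2 - 5*b) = (b - 5)*(b + 3)*(b^2 + b) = b*(b - 5)*(b + 3)*(b + 1)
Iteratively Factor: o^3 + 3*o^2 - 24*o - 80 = (o - 5)*(o^2 + 8*o + 16) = (o - 5)*(o + 4)*(o + 4)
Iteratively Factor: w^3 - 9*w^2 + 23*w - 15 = (w - 3)*(w^2 - 6*w + 5) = (w - 3)*(w - 1)*(w - 5)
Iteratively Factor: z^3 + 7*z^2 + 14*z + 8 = (z + 4)*(z^2 + 3*z + 2) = (z + 1)*(z + 4)*(z + 2)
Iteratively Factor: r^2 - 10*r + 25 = (r - 5)*(r - 5)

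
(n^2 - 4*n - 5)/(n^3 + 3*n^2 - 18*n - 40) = (n^2 - 4*n - 5)/(n^3 + 3*n^2 - 18*n - 40)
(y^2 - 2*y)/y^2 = (y - 2)/y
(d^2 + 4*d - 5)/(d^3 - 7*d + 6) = (d + 5)/(d^2 + d - 6)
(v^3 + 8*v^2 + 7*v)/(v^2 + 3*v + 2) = v*(v + 7)/(v + 2)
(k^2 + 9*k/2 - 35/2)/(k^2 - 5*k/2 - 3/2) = (-2*k^2 - 9*k + 35)/(-2*k^2 + 5*k + 3)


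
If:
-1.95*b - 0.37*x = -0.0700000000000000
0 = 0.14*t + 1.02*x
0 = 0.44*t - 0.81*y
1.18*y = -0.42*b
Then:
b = 0.04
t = -0.02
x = 0.00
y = -0.01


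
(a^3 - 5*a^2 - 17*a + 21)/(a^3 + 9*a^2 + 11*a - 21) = (a - 7)/(a + 7)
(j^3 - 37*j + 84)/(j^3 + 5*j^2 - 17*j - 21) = (j - 4)/(j + 1)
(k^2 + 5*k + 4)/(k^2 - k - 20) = (k + 1)/(k - 5)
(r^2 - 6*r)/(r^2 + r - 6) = r*(r - 6)/(r^2 + r - 6)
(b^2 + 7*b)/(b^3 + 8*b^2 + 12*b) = (b + 7)/(b^2 + 8*b + 12)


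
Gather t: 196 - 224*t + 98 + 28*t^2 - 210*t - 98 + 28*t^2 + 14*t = 56*t^2 - 420*t + 196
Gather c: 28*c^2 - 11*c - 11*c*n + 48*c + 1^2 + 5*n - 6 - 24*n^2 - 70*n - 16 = 28*c^2 + c*(37 - 11*n) - 24*n^2 - 65*n - 21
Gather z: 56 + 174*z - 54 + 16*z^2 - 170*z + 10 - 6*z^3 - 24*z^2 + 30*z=-6*z^3 - 8*z^2 + 34*z + 12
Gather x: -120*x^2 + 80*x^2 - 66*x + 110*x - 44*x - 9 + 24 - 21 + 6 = -40*x^2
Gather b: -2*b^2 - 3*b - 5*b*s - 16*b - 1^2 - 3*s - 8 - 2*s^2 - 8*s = -2*b^2 + b*(-5*s - 19) - 2*s^2 - 11*s - 9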